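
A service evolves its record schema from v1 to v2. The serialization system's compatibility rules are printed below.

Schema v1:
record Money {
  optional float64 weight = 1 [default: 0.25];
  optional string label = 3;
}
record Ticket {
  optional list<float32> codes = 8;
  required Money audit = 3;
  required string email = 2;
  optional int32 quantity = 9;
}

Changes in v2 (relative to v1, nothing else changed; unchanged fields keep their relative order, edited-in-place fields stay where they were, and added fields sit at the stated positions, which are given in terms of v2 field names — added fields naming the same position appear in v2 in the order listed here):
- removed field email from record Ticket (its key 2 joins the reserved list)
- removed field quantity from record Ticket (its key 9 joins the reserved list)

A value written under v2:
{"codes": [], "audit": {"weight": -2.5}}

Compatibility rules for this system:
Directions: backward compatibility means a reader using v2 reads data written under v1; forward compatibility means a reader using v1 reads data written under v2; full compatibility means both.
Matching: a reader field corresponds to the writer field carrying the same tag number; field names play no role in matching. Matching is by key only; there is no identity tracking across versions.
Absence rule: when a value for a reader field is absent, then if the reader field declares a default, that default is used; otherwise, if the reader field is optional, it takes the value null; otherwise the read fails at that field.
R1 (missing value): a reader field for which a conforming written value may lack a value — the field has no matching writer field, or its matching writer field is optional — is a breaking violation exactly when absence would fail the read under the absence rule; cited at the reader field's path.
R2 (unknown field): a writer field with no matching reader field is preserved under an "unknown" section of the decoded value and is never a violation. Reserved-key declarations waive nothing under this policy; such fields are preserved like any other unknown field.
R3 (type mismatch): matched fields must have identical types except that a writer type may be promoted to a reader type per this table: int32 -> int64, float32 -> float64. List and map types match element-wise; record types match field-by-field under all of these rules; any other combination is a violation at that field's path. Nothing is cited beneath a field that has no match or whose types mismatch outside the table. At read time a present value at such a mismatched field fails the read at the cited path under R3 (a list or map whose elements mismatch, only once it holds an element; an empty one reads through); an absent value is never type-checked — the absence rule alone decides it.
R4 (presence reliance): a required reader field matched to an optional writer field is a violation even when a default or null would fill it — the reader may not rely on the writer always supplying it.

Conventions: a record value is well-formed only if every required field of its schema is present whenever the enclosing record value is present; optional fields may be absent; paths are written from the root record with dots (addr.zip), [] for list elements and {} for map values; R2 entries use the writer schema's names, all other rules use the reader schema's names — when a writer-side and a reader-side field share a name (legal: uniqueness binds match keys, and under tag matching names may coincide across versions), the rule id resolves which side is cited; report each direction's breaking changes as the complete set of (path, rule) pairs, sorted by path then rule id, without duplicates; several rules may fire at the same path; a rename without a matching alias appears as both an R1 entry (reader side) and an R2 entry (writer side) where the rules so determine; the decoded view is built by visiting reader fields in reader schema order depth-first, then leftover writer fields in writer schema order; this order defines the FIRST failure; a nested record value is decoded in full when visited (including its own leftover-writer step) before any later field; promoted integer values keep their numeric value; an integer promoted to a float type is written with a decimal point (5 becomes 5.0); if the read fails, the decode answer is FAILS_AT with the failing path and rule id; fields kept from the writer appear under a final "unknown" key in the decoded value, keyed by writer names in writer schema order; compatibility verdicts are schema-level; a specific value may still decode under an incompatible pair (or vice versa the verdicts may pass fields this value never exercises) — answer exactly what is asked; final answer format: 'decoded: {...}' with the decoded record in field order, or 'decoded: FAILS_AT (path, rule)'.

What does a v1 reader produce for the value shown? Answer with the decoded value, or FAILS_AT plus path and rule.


in Ticket below, arrows point writer -> reader
decode walk for Ticket under reader schema v1:
  codes := []
  audit.weight := -2.5
  audit.label := null (not supplied -> null)
  read fails at email under R1 (no fill)
  => FAILS_AT (email, R1)
the rest of the Ticket diff is inert for this question:
  removed field quantity from record Ticket (its key 9 joins the reserved list) -> fires no rule on Ticket under this dialect and leaves the result unchanged

decoded: FAILS_AT (email, R1)


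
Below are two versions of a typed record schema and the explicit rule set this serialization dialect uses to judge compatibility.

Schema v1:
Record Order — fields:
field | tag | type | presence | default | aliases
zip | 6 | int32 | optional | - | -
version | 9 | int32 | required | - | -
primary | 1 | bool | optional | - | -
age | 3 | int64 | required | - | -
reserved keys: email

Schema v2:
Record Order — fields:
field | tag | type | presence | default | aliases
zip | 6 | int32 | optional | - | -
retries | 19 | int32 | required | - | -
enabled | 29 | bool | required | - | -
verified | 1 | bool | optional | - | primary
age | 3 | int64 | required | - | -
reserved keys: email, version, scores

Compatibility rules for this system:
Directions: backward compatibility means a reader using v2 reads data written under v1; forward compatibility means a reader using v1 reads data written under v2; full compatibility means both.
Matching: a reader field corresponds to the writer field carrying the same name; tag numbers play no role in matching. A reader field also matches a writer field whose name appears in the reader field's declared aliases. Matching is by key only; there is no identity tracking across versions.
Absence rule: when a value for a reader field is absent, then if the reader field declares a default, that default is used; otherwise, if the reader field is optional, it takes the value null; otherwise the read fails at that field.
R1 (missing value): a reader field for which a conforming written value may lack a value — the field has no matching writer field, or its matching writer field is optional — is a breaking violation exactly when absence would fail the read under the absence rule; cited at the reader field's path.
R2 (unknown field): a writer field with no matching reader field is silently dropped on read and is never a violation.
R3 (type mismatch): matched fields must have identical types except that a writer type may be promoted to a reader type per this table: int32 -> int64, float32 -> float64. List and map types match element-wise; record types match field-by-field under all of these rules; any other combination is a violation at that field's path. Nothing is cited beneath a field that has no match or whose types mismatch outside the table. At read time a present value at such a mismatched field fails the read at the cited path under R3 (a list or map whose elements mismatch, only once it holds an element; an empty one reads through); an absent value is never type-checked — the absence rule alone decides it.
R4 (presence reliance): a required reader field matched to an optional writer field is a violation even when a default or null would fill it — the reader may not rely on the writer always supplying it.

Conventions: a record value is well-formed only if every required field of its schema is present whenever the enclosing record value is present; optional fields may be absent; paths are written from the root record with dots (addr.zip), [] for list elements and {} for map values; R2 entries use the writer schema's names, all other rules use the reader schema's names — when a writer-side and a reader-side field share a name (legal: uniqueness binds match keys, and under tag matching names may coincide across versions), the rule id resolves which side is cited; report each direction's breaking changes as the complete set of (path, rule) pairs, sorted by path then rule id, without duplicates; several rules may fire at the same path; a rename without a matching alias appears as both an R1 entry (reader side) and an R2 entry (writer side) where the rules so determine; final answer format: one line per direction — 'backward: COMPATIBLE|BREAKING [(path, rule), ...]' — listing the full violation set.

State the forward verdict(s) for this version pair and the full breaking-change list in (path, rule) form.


forward: BREAKING [(version, R1)]

arrows below run writer -> reader for Order
forward analysis of Order with v1 as reader and v2 as writer:
  zip <- zip (int32 -> int32, writer optional)
  version: no writer match
  primary: no writer match
  age <- age (int64 -> int64, writer required)
  writer field retries has no reader counterpart
  writer field enabled has no reader counterpart
  writer field verified has no reader counterpart
  breaking: (version, R1)
  => 1 violation(s): forward is BREAKING for Order
the rest of the Order diff is inert for this question:
  added field retries to record Order: required int32, tag 19 (in v2 it sits immediately before verified) -> matters only for Order's backward compatibility — outside the asked direction
  renamed field primary to verified in record Order (alias primary declared on the renamed field) -> triggers nothing under Order's printed rules — same verdict
  added field enabled to record Order: required bool, tag 29 (in v2 it sits immediately before verified) -> matters only for Order's backward compatibility — outside the asked direction


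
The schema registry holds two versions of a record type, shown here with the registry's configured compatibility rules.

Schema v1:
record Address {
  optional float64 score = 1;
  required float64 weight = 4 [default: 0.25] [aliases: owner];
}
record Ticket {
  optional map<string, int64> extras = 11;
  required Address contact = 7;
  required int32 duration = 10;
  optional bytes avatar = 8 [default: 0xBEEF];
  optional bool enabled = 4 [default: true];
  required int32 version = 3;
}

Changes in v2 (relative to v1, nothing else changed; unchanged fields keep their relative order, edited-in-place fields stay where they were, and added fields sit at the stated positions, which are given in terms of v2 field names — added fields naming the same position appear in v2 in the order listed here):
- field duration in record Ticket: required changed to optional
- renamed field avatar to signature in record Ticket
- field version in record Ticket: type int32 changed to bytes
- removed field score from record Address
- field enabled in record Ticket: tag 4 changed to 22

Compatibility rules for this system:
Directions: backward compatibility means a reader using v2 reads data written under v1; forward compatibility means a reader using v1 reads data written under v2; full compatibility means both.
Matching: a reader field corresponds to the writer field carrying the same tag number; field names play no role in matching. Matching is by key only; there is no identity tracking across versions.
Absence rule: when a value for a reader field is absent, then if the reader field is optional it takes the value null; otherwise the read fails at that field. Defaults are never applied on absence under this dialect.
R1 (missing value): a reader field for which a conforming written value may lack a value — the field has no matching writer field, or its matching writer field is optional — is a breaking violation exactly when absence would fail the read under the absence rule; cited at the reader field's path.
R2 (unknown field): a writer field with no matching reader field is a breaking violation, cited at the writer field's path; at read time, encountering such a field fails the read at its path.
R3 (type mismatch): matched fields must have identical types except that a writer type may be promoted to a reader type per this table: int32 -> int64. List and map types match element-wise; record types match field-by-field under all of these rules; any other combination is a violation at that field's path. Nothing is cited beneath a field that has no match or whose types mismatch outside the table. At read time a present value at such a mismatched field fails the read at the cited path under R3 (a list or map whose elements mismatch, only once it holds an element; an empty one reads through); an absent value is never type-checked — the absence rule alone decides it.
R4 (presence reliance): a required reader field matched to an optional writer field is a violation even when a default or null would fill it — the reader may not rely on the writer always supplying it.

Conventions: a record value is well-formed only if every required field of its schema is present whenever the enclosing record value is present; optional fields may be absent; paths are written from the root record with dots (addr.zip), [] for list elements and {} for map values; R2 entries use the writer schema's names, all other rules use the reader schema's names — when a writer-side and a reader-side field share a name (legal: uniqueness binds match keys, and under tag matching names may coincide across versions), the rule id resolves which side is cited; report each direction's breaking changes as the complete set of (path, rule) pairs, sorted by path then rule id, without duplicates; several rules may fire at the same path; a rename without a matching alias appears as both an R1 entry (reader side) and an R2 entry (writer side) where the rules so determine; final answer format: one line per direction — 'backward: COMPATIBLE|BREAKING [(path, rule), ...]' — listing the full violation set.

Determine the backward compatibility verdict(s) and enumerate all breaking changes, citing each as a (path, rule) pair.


each type pair in Ticket: writer, then reader
backward for Ticket (reader v2, writer v1):
  writer optional, map<string, int64> -> map<string, int64>: reader extras maps from writer extras
  writer required, Address -> Address: reader contact maps from writer contact
  writer required, int32 -> int32: reader duration maps from writer duration
  writer optional, bytes -> bytes: reader signature maps from writer avatar
  no writer field matches reader enabled
  writer required, int32 -> bytes: reader version maps from writer version
  leftover writer field: enabled
  writer required, float64 -> float64: reader contact.weight maps from writer contact.weight
  leftover writer field: contact.score
  violation R2 at contact.score
  violation R2 at enabled
  violation R3 at version
  => backward: BREAKING (3)
ruling out the remaining Ticket differences:
  field duration in record Ticket: required changed to optional -> its effect on Ticket is confined to the forward direction, not asked
  renamed field avatar to signature in record Ticket -> no rule fires on it in Ticket's dialect; the asked verdict holds

backward: BREAKING [(contact.score, R2), (enabled, R2), (version, R3)]


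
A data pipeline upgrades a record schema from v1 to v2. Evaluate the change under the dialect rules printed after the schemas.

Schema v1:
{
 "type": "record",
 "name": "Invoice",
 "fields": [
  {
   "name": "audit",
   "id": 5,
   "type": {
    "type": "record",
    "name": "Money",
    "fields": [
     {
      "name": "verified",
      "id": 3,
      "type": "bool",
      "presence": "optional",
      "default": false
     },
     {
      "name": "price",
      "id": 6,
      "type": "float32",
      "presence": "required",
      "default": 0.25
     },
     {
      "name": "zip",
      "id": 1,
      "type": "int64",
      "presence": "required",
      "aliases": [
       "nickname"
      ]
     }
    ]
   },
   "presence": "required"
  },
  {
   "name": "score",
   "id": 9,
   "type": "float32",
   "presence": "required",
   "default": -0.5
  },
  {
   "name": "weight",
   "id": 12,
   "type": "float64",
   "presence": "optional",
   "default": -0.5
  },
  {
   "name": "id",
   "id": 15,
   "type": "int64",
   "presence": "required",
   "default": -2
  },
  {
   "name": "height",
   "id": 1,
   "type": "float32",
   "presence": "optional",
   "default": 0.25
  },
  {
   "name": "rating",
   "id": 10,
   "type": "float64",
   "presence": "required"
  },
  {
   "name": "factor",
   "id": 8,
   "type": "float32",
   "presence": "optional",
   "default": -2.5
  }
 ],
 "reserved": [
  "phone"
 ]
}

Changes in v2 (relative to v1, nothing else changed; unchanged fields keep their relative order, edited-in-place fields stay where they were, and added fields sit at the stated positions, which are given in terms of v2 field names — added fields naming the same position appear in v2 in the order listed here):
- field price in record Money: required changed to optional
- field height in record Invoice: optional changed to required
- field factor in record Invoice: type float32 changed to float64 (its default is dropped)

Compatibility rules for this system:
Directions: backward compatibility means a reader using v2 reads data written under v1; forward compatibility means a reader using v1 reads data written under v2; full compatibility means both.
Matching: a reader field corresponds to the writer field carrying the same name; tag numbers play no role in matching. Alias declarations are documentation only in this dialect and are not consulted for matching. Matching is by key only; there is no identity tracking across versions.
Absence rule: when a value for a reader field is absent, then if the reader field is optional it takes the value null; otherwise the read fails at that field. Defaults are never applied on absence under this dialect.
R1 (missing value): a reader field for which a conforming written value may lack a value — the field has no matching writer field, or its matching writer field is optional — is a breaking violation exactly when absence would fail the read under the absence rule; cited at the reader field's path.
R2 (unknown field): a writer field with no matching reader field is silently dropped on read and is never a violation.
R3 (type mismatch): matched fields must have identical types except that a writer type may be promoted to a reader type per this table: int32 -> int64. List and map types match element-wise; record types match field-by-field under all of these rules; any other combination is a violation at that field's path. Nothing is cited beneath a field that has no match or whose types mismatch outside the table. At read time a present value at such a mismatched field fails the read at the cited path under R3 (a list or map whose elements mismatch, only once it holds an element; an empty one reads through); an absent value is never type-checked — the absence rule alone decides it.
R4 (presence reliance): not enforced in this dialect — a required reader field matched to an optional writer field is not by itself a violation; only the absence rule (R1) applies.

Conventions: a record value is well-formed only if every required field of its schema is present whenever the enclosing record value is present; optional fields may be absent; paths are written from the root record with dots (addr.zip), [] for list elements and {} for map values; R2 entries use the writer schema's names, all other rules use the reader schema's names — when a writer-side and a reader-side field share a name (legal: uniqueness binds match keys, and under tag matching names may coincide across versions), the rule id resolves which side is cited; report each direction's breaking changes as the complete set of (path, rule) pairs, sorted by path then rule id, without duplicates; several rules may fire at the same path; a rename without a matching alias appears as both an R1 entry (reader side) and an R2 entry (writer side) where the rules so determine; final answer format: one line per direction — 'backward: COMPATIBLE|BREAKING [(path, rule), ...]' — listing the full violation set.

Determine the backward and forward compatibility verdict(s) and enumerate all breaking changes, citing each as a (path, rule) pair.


in Invoice below, arrows point writer -> reader
checking backward for Invoice: reader v2 against writer v1:
  Money -> Money, writer required: audit aligns to audit
  float32 -> float32, writer required: score aligns to score
  float64 -> float64, writer optional: weight aligns to weight
  int64 -> int64, writer required: id aligns to id
  float32 -> float32, writer optional: height aligns to height
  float64 -> float64, writer required: rating aligns to rating
  float32 -> float64, writer optional: factor aligns to factor
  bool -> bool, writer optional: audit.verified aligns to audit.verified
  float32 -> float32, writer required: audit.price aligns to audit.price
  int64 -> int64, writer required: audit.zip aligns to audit.zip
  R3 fires at factor
  R1 fires at height
  backward on Invoice therefore BREAKING (2)
checking forward for Invoice: reader v1 against writer v2:
  Money -> Money, writer required: audit aligns to audit
  float32 -> float32, writer required: score aligns to score
  float64 -> float64, writer optional: weight aligns to weight
  int64 -> int64, writer required: id aligns to id
  float32 -> float32, writer required: height aligns to height
  float64 -> float64, writer required: rating aligns to rating
  float64 -> float32, writer optional: factor aligns to factor
  bool -> bool, writer optional: audit.verified aligns to audit.verified
  float32 -> float32, writer optional: audit.price aligns to audit.price
  int64 -> int64, writer required: audit.zip aligns to audit.zip
  R1 fires at audit.price
  R3 fires at factor
  forward on Invoice therefore BREAKING (2)

backward: BREAKING [(factor, R3), (height, R1)]; forward: BREAKING [(audit.price, R1), (factor, R3)]


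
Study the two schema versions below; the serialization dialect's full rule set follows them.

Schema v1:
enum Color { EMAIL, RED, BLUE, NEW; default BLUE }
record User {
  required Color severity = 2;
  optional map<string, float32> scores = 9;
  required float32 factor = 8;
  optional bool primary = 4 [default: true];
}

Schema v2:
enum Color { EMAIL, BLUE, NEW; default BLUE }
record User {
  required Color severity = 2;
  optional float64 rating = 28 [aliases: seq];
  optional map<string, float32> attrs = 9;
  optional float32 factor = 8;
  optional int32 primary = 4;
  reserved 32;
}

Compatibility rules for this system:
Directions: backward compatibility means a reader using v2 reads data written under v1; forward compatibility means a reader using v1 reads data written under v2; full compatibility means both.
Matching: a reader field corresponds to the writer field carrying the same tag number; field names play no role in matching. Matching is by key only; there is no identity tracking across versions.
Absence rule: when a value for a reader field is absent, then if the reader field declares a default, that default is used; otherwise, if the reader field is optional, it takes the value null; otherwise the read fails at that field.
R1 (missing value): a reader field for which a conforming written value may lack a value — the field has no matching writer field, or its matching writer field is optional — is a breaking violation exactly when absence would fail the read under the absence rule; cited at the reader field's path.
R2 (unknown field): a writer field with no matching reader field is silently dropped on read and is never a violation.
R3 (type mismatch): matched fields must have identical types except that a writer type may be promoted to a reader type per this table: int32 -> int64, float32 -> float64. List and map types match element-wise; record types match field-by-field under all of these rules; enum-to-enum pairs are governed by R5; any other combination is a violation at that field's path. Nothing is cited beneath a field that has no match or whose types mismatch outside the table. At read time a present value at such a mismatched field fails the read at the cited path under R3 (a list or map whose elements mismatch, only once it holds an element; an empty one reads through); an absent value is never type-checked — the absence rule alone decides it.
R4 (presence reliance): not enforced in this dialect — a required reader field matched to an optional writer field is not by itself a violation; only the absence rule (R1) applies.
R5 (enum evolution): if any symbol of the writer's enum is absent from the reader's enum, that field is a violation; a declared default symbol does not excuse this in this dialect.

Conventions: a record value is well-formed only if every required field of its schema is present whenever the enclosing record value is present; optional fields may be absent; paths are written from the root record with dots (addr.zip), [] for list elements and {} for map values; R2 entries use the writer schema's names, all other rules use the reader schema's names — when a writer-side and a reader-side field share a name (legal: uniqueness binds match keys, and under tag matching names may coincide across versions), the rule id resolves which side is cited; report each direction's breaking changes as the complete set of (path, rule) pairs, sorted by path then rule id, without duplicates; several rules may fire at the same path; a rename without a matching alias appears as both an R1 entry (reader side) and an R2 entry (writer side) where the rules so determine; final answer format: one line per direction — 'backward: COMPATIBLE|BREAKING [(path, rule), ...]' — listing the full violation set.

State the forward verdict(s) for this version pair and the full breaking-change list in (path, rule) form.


forward: BREAKING [(factor, R1), (primary, R3)]

the writer's type comes first in each User pair
forward pass over User, reader schema v1, writer schema v2:
  severity: paired with writer severity (Color -> Color; writer required)
  scores: paired with writer attrs (map<string, float32> -> map<string, float32>; writer optional)
  factor: paired with writer factor (float32 -> float32; writer optional)
  primary: paired with writer primary (int32 -> bool; writer optional)
  leftover writer field: rating
  R1 fires at factor
  R3 fires at primary
  => forward verdict for User: BREAKING, 2 violation(s)
ruling out the remaining User differences:
  added field rating to record User: optional float64, tag 28 (in v2 it sits immediately before attrs) -> fires no rule on User, leaving the asked answer as it is
  enum Color (field severity in record User): symbol RED removed -> affects backward compatibility only, which is not asked
  renamed field scores to attrs in record User -> fires no rule on User, leaving the asked answer as it is


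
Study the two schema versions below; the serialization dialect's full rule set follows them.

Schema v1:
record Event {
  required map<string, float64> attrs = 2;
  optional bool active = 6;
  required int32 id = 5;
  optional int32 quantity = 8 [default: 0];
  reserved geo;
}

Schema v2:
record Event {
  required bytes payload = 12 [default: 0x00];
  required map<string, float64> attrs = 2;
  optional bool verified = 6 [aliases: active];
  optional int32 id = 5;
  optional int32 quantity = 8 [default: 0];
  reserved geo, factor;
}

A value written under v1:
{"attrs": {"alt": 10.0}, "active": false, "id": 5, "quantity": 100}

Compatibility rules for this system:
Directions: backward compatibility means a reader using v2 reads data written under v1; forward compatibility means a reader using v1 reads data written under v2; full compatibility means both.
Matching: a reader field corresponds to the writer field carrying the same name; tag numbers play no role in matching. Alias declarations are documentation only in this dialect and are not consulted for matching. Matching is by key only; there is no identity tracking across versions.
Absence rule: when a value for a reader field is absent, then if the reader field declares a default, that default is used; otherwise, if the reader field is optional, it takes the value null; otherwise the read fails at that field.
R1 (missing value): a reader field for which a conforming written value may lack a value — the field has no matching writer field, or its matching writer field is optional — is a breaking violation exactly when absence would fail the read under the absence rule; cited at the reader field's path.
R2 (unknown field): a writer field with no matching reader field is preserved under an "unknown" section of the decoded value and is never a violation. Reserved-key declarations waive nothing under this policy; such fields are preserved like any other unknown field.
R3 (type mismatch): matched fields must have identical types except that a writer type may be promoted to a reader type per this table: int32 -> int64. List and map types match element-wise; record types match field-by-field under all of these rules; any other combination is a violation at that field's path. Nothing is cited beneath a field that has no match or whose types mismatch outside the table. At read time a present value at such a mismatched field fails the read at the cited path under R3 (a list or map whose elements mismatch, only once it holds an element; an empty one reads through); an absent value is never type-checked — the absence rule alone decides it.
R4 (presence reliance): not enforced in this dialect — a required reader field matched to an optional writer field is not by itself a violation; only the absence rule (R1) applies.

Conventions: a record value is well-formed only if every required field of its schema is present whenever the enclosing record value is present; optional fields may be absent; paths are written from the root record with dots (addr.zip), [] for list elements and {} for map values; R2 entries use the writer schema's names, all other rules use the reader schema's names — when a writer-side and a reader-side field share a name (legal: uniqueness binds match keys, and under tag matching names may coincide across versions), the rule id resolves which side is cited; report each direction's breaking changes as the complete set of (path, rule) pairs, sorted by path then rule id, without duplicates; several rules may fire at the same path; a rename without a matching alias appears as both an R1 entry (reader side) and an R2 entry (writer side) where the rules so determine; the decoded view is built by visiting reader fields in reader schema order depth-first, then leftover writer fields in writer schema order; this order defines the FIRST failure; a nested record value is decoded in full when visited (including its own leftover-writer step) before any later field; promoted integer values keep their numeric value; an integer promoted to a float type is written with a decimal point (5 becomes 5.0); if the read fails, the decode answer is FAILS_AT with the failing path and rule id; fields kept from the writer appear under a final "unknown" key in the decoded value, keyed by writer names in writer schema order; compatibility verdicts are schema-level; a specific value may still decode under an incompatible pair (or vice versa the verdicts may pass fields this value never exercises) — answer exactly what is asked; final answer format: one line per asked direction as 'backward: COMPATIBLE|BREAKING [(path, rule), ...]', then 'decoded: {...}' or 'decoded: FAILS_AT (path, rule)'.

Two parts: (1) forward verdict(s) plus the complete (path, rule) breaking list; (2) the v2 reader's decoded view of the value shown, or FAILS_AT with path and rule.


forward: BREAKING [(id, R1)]; decoded: {"payload": 0x00, "attrs": {"alt": 10.0}, "verified": null, "id": 5, "quantity": 100, "unknown": {"active": false}}

arrows below run writer -> reader for Event
forward pass over Event, reader schema v1, writer schema v2:
  attrs: paired with writer attrs (map<string, float64> -> map<string, float64>; writer required)
  active: no writer-side match
  id: paired with writer id (int32 -> int32; writer optional)
  quantity: paired with writer quantity (int32 -> int32; writer optional)
  leftover writer field: payload
  leftover writer field: verified
  R1 fires at id
  => forward verdict for Event: BREAKING, 1 violation(s)
decode (reader v2):
  payload := 0x00 (absent -> default)
  attrs := {"alt": 10.0}
  verified := null (absent, optional -> null)
  id := 5
  quantity := 100
  writer active: kept under "unknown"
  => decoded: {"payload": 0x00, "attrs": {"alt": 10.0}, "verified": null, "id": 5, "quantity": 100, "unknown": {"active": false}}


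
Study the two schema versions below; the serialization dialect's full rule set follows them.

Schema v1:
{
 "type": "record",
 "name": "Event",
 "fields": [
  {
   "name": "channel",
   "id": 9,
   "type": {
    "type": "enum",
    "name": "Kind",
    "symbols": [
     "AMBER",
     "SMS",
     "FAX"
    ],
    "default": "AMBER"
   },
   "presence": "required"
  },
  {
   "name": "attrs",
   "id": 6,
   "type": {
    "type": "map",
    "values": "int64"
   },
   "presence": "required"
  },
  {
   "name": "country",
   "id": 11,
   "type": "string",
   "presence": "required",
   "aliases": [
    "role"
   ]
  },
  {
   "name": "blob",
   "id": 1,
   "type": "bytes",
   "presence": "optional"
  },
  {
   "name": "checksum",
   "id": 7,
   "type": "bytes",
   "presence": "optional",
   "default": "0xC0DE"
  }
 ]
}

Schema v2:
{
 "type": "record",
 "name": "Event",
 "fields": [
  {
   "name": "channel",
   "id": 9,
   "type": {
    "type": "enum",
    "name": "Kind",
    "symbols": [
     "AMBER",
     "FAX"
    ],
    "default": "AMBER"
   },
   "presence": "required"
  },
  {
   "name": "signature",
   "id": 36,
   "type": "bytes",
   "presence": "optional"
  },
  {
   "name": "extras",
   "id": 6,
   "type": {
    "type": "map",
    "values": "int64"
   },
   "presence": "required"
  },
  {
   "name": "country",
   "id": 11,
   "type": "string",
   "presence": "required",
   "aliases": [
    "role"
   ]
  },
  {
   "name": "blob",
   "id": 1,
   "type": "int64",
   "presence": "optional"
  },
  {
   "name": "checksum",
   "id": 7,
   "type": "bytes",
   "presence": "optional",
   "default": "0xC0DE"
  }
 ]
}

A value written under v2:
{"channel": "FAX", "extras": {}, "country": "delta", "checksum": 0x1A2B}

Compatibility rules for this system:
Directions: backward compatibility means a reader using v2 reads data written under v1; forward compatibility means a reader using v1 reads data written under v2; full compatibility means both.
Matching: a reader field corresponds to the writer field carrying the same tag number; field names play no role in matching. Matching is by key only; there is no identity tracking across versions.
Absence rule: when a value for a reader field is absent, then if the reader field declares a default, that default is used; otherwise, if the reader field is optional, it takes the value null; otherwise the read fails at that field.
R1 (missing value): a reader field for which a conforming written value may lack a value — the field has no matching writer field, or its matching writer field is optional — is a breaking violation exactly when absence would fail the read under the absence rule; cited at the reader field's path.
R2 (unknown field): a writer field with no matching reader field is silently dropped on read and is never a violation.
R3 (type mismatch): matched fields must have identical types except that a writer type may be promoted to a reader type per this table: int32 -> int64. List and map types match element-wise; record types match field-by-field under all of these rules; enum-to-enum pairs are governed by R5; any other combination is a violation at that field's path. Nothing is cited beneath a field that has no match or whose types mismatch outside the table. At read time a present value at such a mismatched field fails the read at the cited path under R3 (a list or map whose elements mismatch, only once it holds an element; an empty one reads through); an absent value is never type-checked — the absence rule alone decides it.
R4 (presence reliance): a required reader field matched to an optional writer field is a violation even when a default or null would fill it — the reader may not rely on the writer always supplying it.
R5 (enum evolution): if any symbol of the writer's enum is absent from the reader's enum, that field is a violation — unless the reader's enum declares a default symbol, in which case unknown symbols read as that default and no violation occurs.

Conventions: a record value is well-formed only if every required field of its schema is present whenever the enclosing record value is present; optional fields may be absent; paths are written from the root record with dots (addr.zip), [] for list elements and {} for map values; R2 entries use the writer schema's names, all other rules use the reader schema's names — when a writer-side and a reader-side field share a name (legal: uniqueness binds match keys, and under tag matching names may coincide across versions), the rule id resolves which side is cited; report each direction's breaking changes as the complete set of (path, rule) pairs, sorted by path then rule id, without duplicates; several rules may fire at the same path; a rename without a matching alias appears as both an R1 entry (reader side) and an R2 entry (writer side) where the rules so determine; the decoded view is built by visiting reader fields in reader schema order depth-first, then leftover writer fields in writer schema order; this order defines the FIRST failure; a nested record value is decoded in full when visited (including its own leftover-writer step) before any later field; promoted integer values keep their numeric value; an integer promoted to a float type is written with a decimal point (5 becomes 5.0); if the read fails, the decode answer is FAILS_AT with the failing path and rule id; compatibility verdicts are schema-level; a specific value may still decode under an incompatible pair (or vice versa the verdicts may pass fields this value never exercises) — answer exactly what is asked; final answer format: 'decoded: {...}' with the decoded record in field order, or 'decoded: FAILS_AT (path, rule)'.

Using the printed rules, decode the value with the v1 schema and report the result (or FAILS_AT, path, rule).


in Event below, arrows point writer -> reader
decode (reader v1):
  channel := "FAX"
  attrs := {} (from writer extras)
  country := "delta"
  blob := null (absent, optional -> null)
  checksum := 0x1A2B
  => decoded: {"channel": "FAX", "attrs": {}, "country": "delta", "blob": null, "checksum": 0x1A2B}
diffs on Event not affecting the asked answer:
  field blob in record Event: type bytes changed to int64 -> changes Event's schema-level verdicts only — the decode of this value is the same
  enum Kind (field channel in record Event): symbol SMS removed -> inert under this dialect — no rule fires on Event and the result does not move
  renamed field attrs to extras in record Event -> inert under this dialect — no rule fires on Event and the result does not move
  added field signature to record Event: optional bytes, tag 36 (in v2 it sits immediately before extras) -> inert under this dialect — no rule fires on Event and the result does not move

decoded: {"channel": "FAX", "attrs": {}, "country": "delta", "blob": null, "checksum": 0x1A2B}


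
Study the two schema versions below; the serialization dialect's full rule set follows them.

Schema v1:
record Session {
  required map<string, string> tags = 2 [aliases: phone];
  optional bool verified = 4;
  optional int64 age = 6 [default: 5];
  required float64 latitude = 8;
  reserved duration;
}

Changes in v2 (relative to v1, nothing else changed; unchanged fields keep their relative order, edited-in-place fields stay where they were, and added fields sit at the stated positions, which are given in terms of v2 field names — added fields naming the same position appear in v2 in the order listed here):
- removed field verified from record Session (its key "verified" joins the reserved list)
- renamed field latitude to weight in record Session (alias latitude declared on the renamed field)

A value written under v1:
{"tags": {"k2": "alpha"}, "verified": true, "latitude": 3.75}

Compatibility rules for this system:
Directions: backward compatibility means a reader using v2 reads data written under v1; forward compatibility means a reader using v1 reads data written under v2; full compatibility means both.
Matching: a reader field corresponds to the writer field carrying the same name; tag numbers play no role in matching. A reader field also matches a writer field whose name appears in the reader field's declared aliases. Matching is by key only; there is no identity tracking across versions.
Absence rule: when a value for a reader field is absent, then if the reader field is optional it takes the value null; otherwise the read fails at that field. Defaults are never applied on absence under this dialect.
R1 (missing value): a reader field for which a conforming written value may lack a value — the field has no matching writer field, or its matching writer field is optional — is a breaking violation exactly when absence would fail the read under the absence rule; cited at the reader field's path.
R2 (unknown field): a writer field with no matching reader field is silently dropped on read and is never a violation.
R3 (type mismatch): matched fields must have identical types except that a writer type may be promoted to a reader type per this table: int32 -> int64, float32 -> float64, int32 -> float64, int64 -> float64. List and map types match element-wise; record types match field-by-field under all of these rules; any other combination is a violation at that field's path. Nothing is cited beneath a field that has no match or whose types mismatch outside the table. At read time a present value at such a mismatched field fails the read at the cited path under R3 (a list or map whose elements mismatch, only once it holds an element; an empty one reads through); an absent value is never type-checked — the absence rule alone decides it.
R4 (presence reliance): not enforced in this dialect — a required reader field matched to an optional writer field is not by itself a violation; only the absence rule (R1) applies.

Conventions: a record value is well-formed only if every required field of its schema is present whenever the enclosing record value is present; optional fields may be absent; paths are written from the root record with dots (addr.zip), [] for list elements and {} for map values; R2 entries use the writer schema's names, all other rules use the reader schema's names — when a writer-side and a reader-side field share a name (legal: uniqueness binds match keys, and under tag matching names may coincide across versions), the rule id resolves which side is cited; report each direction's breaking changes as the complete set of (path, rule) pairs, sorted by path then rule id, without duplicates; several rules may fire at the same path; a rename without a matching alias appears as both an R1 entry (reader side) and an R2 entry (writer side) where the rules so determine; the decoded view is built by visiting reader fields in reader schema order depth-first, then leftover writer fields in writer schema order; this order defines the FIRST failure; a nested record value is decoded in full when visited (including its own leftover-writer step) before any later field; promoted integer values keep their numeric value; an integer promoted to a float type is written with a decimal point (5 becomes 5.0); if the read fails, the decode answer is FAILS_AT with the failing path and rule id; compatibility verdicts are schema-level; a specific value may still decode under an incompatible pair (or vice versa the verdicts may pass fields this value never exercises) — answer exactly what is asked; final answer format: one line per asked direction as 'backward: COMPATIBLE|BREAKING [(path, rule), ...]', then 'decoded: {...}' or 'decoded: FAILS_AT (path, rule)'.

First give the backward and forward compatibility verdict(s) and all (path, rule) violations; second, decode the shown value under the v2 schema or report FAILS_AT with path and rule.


the writer's type comes first in each Session pair
checking backward for Session: reader v2 against writer v1:
  writer required, map<string, string> -> map<string, string>: reader tags maps from writer tags
  writer optional, int64 -> int64: reader age maps from writer age
  writer required, float64 -> float64: reader weight maps from writer latitude
  leftover writer field: verified
  nothing fires on Session: backward is COMPATIBLE
checking forward for Session: reader v1 against writer v2:
  writer required, map<string, string> -> map<string, string>: reader tags maps from writer tags
  verified has no writer counterpart
  writer optional, int64 -> int64: reader age maps from writer age
  latitude has no writer counterpart
  leftover writer field: weight
  breaking: (latitude, R1)
  forward on Session therefore BREAKING (1)
decoding the Session value with the v2 reader:
  tags := {"k2": "alpha"}
  age := null (missing; optional => null)
  weight := 3.75 (from writer latitude)
  writer verified: no reader field; dropped
  => decoded: {"tags": {"k2": "alpha"}, "age": null, "weight": 3.75}

backward: COMPATIBLE []; forward: BREAKING [(latitude, R1)]; decoded: {"tags": {"k2": "alpha"}, "age": null, "weight": 3.75}
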